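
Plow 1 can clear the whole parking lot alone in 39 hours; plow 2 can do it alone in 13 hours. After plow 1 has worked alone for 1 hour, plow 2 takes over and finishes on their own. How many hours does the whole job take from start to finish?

In 1 hour plow 1 does 1/39 of the job, leaving 38/39.
Plow 2 works at 1/13 per hour, so finishing takes 38/39 ÷ 1/13 = 38/3 hours.
Total time = 1 + 38/3 = 41/3 hours.

41/3 hours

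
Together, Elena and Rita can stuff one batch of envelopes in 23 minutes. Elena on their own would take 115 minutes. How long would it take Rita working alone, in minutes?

115/4 minutes

Combined rate is 1/23 per minute.
Known contribution: 1/115 per minute.
So Rita's rate is 1/23 − 1/115 = 4/115, meaning 115/4 minutes alone.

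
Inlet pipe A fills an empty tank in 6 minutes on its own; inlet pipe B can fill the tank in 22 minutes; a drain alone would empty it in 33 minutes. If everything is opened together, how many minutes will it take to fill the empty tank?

Net rate = 1/6 + 1/22 − 1/33 = (11 + 3 − 2)/66 = 12/66 = 2/11 per minute.
Filling time = 1 ÷ (2/11) = 11/2 minutes.

11/2 minutes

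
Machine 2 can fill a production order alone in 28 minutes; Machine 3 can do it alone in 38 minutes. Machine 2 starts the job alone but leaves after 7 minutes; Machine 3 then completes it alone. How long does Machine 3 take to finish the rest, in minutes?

In 7 minutes Machine 2 does 7/28 = 1/4 of the job, leaving 3/4.
Machine 3 works at 1/38 per minute, so finishing takes 3/4 ÷ 1/38 = 57/2 minutes.

57/2 minutes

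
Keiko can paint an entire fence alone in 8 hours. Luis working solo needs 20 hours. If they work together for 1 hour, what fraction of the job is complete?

7/40

Combined rate: 1/8 + 1/20 = (5 + 2)/40 = 7/40 per hour.
In 1 hour they complete 1·7/40 = 7/40 of the job.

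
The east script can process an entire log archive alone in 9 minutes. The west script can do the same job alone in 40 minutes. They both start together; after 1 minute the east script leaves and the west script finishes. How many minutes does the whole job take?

In the first 1 minute the combined rate is 49/360, so 49/360 of the job is done, leaving 311/360.
After the east script leaves the rate is 1/40 per minute; the remaining 311/360 takes 311/9 minutes.
Total = 1 + 311/9 = 320/9 minutes.

320/9 minutes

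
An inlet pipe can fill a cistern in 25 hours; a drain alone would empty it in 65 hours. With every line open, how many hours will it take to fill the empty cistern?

Net rate = 1/25 − 1/65 = (13 − 5)/325 = 8/325 per hour.
Filling time = 1 ÷ (8/325) = 325/8 hours.

325/8 hours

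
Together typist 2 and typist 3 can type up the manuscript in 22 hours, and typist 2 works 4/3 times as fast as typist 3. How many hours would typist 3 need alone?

Let typist 3's rate be r; then typist 2's rate is (4/3)r, so together (4/3 + 1)r = (7/3)r = 1/22.
Thus r = 3/154 per hour.
Typist 3 alone: 154/3 hours; typist 2 alone: 77/2 hours.

154/3 hours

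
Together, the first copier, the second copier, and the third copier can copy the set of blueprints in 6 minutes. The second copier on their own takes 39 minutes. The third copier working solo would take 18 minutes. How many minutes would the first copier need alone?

Combined rate is 1/6 per minute.
Known contribution: 1/39 + 1/18 = (6 + 13)/234 = 19/234 per minute.
So the first copier's rate is 1/6 − 19/234 = 10/117, meaning 117/10 minutes alone.

117/10 minutes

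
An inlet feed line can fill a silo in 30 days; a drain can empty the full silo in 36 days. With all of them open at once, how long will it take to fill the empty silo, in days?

Net rate = 1/30 − 1/36 = (6 − 5)/180 = 1/180 per day.
Filling time = 1 ÷ (1/180) = 180 days.

180 days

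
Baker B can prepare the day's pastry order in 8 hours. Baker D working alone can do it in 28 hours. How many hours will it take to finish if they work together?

56/9 hours

With two workers the combined time is the product over the sum: 8·28/(8+28) = 224/36 = 56/9 hours.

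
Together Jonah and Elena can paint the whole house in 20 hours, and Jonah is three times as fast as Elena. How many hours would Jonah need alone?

80/3 hours

Let Elena's rate be r; then Jonah's rate is 3r, so together (3 + 1)r = 4r = 1/20.
Thus r = 1/80 per hour.
Elena alone: 80 hours; Jonah alone: 80/3 hours.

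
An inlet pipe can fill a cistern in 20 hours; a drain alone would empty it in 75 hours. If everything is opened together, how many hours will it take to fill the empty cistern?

Net rate = 1/20 − 1/75 = (15 − 4)/300 = 11/300 per hour.
Filling time = 1 ÷ (11/300) = 300/11 hours.

300/11 hours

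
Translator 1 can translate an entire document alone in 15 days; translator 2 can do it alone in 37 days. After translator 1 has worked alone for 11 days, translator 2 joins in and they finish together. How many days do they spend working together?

37/13 days

In 11 days translator 1 does 11/15 of the job, leaving 4/15.
Translator 1 and translator 2 together work at 52/555 per day, so finishing takes 4/15 ÷ 52/555 = 37/13 days.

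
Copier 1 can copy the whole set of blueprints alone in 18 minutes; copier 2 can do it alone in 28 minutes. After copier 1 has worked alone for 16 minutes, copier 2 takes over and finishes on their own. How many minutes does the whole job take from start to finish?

172/9 minutes

In 16 minutes copier 1 does 16/18 = 8/9 of the job, leaving 1/9.
Copier 2 works at 1/28 per minute, so finishing takes 1/9 ÷ 1/28 = 28/9 minutes.
Total time = 16 + 28/9 = 172/9 minutes.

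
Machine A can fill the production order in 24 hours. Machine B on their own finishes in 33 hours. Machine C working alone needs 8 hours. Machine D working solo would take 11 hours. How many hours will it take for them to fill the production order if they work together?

Combined rate: 1/24 + 1/33 + 1/8 + 1/11 = (11 + 8 + 33 + 24)/264 = 76/264 = 19/66 per hour.
Time = 1 ÷ (19/66) = 66/19 hours.

66/19 hours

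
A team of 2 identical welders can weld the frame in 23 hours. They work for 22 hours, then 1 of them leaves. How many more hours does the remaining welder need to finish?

2 hours

One welder does 1/46 of the job per hour.
After 22 hours with 2 welders, 22/23 is done (1/23 left).
With 1 welder the rate is 1/46, so the rest takes 1/23 ÷ 1/46 = 2 hours.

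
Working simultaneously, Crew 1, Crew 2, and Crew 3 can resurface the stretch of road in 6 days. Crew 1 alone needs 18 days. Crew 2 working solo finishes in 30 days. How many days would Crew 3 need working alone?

Combined rate is 1/6 per day.
Known contribution: 1/18 + 1/30 = (5 + 3)/90 = 8/90 = 4/45 per day.
So Crew 3's rate is 1/6 − 4/45 = 7/90, meaning 90/7 days alone.

90/7 days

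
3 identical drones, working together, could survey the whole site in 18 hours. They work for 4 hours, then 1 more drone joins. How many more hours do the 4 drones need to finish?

One drone does 1/54 of the job per hour.
After 4 hours with 3 drones, 2/9 is done (7/9 left).
With 4 drones the rate is 4/54 = 2/27, so the rest takes 7/9 ÷ 2/27 = 21/2 hours.

21/2 hours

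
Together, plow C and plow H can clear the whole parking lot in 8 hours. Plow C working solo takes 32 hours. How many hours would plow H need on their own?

32/3 hours

Combined rate is 1/8 per hour.
Known contribution: 1/32 per hour.
So plow H's rate is 1/8 − 1/32 = 3/32, meaning 32/3 hours alone.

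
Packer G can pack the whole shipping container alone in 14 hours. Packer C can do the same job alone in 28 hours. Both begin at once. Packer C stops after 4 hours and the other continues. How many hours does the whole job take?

12 hours

In the first 4 hours the combined rate is 3/28, so 3/7 of the job is done, leaving 4/7.
After Packer C leaves the rate is 1/14 per hour; the remaining 4/7 takes 8 hours.
Total = 4 + 8 = 12 hours.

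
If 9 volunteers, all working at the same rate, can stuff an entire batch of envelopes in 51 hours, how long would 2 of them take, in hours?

Total work is 9·51 = 459 volunteer-hours.
With 2 volunteers: 459/2 hours.

459/2 hours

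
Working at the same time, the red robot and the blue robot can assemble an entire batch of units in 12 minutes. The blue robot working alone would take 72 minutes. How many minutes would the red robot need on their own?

72/5 minutes

Combined rate is 1/12 per minute.
Known contribution: 1/72 per minute.
So the red robot's rate is 1/12 − 1/72 = 5/72, meaning 72/5 minutes alone.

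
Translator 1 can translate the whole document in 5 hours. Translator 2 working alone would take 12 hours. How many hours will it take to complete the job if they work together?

Combined rate: 1/5 + 1/12 = (12 + 5)/60 = 17/60 per hour.
Time = 1 ÷ (17/60) = 60/17 hours.

60/17 hours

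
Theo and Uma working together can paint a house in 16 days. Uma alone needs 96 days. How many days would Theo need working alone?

96/5 days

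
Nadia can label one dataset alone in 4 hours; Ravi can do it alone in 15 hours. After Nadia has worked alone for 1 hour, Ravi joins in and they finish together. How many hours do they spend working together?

45/19 hours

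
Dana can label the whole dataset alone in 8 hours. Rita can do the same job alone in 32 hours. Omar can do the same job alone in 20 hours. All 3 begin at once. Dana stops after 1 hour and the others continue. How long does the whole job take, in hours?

140/13 hours

In the first 1 hour the combined rate is 33/160, so 33/160 of the job is done, leaving 127/160.
After Dana leaves the rate is 13/160 per hour; the remaining 127/160 takes 127/13 hours.
Total = 1 + 127/13 = 140/13 hours.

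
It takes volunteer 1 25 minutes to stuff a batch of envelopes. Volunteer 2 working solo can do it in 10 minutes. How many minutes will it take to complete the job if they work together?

50/7 minutes

With two workers the combined time is the product over the sum: 25·10/(25+10) = 250/35 = 50/7 minutes.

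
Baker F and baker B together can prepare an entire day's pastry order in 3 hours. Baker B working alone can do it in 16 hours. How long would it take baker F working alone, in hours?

48/13 hours

Combined rate is 1/3 per hour.
Known contribution: 1/16 per hour.
So baker F's rate is 1/3 − 1/16 = 13/48, meaning 48/13 hours alone.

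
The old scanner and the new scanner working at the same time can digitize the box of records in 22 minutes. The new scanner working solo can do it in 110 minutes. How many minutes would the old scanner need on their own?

Combined rate is 1/22 per minute.
Known contribution: 1/110 per minute.
So the old scanner's rate is 1/22 − 1/110 = 2/55, meaning 55/2 minutes alone.

55/2 minutes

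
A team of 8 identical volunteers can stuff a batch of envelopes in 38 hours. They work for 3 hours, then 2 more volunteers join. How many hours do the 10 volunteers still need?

One volunteer does 1/304 of the job per hour.
After 3 hours with 8 volunteers, 3/38 is done (35/38 left).
With 10 volunteers the rate is 10/304 = 5/152, so the rest takes 35/38 ÷ 5/152 = 28 hours.

28 hours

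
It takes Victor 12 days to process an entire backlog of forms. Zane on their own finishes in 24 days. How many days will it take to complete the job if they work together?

8 days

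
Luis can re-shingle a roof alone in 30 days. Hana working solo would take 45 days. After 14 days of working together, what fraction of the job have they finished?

7/9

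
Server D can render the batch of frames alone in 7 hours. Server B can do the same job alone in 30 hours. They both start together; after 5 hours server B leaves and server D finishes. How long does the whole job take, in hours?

35/6 hours

In the first 5 hours the combined rate is 37/210, so 37/42 of the job is done, leaving 5/42.
After server B leaves the rate is 1/7 per hour; the remaining 5/42 takes 5/6 hours.
Total = 5 + 5/6 = 35/6 hours.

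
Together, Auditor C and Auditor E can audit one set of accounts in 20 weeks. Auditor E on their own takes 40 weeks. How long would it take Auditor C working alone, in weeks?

40 weeks

Combined rate is 1/20 per week.
Known contribution: 1/40 per week.
So Auditor C's rate is 1/20 − 1/40 = 1/40, meaning 40 weeks alone.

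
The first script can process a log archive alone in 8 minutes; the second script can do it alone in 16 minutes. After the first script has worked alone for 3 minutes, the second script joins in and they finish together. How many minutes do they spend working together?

10/3 minutes

In 3 minutes the first script does 3/8 of the job, leaving 5/8.
The first script and the second script together work at 3/16 per minute, so finishing takes 5/8 ÷ 3/16 = 10/3 minutes.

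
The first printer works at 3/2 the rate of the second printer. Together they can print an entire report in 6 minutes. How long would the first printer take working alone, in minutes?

10 minutes

Let the second printer's rate be r; then the first printer's rate is (3/2)r, so together (3/2 + 1)r = (5/2)r = 1/6.
Thus r = 1/15 per minute.
The second printer alone: 15 minutes; the first printer alone: 10 minutes.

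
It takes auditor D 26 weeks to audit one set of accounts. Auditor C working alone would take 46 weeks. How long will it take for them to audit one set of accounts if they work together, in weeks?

299/18 weeks

Combined rate: 1/26 + 1/46 = (23 + 13)/598 = 36/598 = 18/299 per week.
Time = 1 ÷ (18/299) = 299/18 weeks.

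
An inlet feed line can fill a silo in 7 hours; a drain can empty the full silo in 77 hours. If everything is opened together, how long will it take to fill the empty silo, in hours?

77/10 hours

Net rate = 1/7 − 1/77 = (11 − 1)/77 = 10/77 per hour.
Filling time = 1 ÷ (10/77) = 77/10 hours.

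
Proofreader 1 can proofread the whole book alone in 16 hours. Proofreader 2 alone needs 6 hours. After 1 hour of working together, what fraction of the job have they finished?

11/48

Combined rate: 1/16 + 1/6 = (3 + 8)/48 = 11/48 per hour.
In 1 hour they complete 1·11/48 = 11/48 of the job.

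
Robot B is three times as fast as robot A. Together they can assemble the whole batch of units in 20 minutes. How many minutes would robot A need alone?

Let robot A's rate be r; then robot B's rate is 3r, so together (3 + 1)r = 4r = 1/20.
Thus r = 1/80 per minute.
Robot A alone: 80 minutes; robot B alone: 80/3 minutes.

80 minutes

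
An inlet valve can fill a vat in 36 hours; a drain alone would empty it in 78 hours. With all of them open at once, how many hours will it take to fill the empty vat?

468/7 hours

Net rate = 1/36 − 1/78 = (13 − 6)/468 = 7/468 per hour.
Filling time = 1 ÷ (7/468) = 468/7 hours.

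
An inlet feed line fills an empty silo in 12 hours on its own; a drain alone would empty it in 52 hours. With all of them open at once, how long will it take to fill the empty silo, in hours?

Net rate = 1/12 − 1/52 = (13 − 3)/156 = 10/156 = 5/78 per hour.
Filling time = 1 ÷ (5/78) = 78/5 hours.

78/5 hours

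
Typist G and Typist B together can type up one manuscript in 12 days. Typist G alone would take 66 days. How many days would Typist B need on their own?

44/3 days

Combined rate is 1/12 per day.
Known contribution: 1/66 per day.
So Typist B's rate is 1/12 − 1/66 = 3/44, meaning 44/3 days alone.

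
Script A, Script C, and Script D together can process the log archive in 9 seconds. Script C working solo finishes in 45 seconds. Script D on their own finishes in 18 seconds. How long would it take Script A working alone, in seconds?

Combined rate is 1/9 per second.
Known contribution: 1/45 + 1/18 = (2 + 5)/90 = 7/90 per second.
So Script A's rate is 1/9 − 7/90 = 1/30, meaning 30 seconds alone.

30 seconds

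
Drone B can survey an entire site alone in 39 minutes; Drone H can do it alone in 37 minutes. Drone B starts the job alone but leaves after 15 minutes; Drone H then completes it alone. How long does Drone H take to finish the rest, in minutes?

296/13 minutes

In 15 minutes Drone B does 15/39 = 5/13 of the job, leaving 8/13.
Drone H works at 1/37 per minute, so finishing takes 8/13 ÷ 1/37 = 296/13 minutes.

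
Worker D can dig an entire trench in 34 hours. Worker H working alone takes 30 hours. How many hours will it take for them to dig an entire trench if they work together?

Combined rate: 1/34 + 1/30 = (15 + 17)/510 = 32/510 = 16/255 per hour.
Time = 1 ÷ (16/255) = 255/16 hours.

255/16 hours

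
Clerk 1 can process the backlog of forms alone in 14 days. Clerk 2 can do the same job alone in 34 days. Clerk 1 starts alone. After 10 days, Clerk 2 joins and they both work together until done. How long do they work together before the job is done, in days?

In the first 10 days Clerk 1 alone does 10/14 = 5/7 of the job, leaving 2/7.
Once everyone is working, combined rate: 1/14 + 1/34 = (17 + 7)/238 = 24/238 = 12/119 per day.
Remaining 2/7 at 12/119 per day takes 17/6 days.

17/6 days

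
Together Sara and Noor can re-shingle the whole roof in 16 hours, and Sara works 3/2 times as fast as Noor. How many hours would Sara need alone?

80/3 hours

Let Noor's rate be r; then Sara's rate is (3/2)r, so together (3/2 + 1)r = (5/2)r = 1/16.
Thus r = 1/40 per hour.
Noor alone: 40 hours; Sara alone: 80/3 hours.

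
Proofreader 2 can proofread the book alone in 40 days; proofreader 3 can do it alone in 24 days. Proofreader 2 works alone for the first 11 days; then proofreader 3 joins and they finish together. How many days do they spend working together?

87/8 days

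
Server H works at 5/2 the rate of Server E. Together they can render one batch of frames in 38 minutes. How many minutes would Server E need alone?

133 minutes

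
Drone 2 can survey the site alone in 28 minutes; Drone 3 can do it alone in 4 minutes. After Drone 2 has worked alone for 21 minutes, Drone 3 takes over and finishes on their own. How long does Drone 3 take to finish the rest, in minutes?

1 minute

In 21 minutes Drone 2 does 21/28 = 3/4 of the job, leaving 1/4.
Drone 3 works at 1/4 per minute, so finishing takes 1/4 ÷ 1/4 = 1 minute.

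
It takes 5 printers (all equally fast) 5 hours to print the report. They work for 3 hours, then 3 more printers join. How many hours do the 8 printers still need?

One printer does 1/25 of the job per hour.
After 3 hours with 5 printers, 3/5 is done (2/5 left).
With 8 printers the rate is 8/25, so the rest takes 2/5 ÷ 8/25 = 5/4 hours.

5/4 hours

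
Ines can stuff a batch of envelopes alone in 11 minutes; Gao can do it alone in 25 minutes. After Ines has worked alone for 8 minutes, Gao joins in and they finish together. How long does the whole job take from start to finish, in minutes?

121/12 minutes

In 8 minutes Ines does 8/11 of the job, leaving 3/11.
Ines and Gao together work at 36/275 per minute, so finishing takes 3/11 ÷ 36/275 = 25/12 minutes.
Total time = 8 + 25/12 = 121/12 minutes.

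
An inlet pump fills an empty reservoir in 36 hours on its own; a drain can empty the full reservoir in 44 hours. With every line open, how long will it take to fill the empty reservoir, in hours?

198 hours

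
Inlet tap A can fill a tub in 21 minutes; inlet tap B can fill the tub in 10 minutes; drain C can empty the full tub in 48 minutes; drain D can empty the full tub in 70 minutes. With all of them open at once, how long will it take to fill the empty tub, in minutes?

80/9 minutes

Net rate = 1/21 + 1/10 − 1/48 − 1/70 = (80 + 168 − 35 − 24)/1680 = 189/1680 = 9/80 per minute.
Filling time = 1 ÷ (9/80) = 80/9 minutes.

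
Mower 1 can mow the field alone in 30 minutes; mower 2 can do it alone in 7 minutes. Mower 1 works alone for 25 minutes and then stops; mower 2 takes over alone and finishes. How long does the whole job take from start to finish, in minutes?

In 25 minutes mower 1 does 25/30 = 5/6 of the job, leaving 1/6.
Mower 2 works at 1/7 per minute, so finishing takes 1/6 ÷ 1/7 = 7/6 minutes.
Total time = 25 + 7/6 = 157/6 minutes.

157/6 minutes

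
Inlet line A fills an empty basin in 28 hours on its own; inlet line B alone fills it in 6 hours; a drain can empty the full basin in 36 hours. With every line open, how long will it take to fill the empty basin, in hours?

63/11 hours

Net rate = 1/28 + 1/6 − 1/36 = (9 + 42 − 7)/252 = 44/252 = 11/63 per hour.
Filling time = 1 ÷ (11/63) = 63/11 hours.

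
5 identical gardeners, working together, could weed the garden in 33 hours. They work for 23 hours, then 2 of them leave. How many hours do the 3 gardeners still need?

50/3 hours

One gardener does 1/165 of the job per hour.
After 23 hours with 5 gardeners, 23/33 is done (10/33 left).
With 3 gardeners the rate is 3/165 = 1/55, so the rest takes 10/33 ÷ 1/55 = 50/3 hours.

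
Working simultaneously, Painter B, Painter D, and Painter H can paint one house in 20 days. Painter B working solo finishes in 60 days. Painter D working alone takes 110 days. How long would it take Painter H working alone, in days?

165/4 days

Combined rate is 1/20 per day.
Known contribution: 1/60 + 1/110 = (11 + 6)/660 = 17/660 per day.
So Painter H's rate is 1/20 − 17/660 = 4/165, meaning 165/4 days alone.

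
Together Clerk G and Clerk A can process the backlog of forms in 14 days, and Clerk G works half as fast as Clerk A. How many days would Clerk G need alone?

42 days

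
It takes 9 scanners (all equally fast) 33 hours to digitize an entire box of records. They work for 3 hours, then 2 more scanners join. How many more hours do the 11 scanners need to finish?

270/11 hours

One scanner does 1/297 of the job per hour.
After 3 hours with 9 scanners, 1/11 is done (10/11 left).
With 11 scanners the rate is 11/297 = 1/27, so the rest takes 10/11 ÷ 1/27 = 270/11 hours.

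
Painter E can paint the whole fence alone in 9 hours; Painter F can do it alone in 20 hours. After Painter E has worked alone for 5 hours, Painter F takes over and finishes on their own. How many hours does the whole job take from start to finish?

In 5 hours Painter E does 5/9 of the job, leaving 4/9.
Painter F works at 1/20 per hour, so finishing takes 4/9 ÷ 1/20 = 80/9 hours.
Total time = 5 + 80/9 = 125/9 hours.

125/9 hours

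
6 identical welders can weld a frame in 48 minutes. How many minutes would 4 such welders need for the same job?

72 minutes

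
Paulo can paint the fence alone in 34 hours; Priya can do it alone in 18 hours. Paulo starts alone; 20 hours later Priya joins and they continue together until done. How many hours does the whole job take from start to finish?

In 20 hours Paulo does 20/34 = 10/17 of the job, leaving 7/17.
Paulo and Priya together work at 13/153 per hour, so finishing takes 7/17 ÷ 13/153 = 63/13 hours.
Total time = 20 + 63/13 = 323/13 hours.

323/13 hours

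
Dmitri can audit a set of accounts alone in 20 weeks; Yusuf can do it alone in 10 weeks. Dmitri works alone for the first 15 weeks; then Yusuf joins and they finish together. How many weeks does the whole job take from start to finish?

50/3 weeks

In 15 weeks Dmitri does 15/20 = 3/4 of the job, leaving 1/4.
Dmitri and Yusuf together work at 3/20 per week, so finishing takes 1/4 ÷ 3/20 = 5/3 weeks.
Total time = 15 + 5/3 = 50/3 weeks.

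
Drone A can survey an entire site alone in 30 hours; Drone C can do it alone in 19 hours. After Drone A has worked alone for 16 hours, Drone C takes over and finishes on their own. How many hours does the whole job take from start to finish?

In 16 hours Drone A does 16/30 = 8/15 of the job, leaving 7/15.
Drone C works at 1/19 per hour, so finishing takes 7/15 ÷ 1/19 = 133/15 hours.
Total time = 16 + 133/15 = 373/15 hours.

373/15 hours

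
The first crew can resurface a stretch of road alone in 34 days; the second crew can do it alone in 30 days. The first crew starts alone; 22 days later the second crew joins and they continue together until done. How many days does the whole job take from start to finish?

221/8 days

In 22 days the first crew does 22/34 = 11/17 of the job, leaving 6/17.
The first crew and the second crew together work at 16/255 per day, so finishing takes 6/17 ÷ 16/255 = 45/8 days.
Total time = 22 + 45/8 = 221/8 days.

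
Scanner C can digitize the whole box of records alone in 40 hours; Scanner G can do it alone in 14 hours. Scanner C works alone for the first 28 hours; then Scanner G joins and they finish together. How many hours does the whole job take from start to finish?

In 28 hours Scanner C does 28/40 = 7/10 of the job, leaving 3/10.
Scanner C and Scanner G together work at 27/280 per hour, so finishing takes 3/10 ÷ 27/280 = 28/9 hours.
Total time = 28 + 28/9 = 280/9 hours.

280/9 hours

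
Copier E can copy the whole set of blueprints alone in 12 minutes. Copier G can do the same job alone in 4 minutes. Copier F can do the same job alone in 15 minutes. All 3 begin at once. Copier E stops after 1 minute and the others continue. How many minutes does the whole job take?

In the first 1 minute the combined rate is 2/5, so 2/5 of the job is done, leaving 3/5.
After Copier E leaves the rate is 19/60 per minute; the remaining 3/5 takes 36/19 minutes.
Total = 1 + 36/19 = 55/19 minutes.

55/19 minutes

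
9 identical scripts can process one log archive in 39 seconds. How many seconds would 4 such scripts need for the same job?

351/4 seconds

Total work is 9·39 = 351 script-seconds.
With 4 scripts: 351/4 seconds.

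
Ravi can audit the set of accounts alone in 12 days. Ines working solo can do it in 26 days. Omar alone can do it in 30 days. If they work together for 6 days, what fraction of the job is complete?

121/130

Combined rate: 1/12 + 1/26 + 1/30 = (65 + 30 + 26)/780 = 121/780 per day.
In 6 days they complete 6·121/780 = 121/130 of the job.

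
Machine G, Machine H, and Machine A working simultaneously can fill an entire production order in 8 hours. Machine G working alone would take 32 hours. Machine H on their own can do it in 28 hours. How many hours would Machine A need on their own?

224/13 hours

Combined rate is 1/8 per hour.
Known contribution: 1/32 + 1/28 = (7 + 8)/224 = 15/224 per hour.
So Machine A's rate is 1/8 − 15/224 = 13/224, meaning 224/13 hours alone.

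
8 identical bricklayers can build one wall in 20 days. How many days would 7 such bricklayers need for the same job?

160/7 days

Total work is 8·20 = 160 bricklayer-days.
With 7 bricklayers: 160/7 days.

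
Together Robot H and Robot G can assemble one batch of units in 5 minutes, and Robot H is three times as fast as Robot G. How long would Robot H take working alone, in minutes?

Let Robot G's rate be r; then Robot H's rate is 3r, so together (3 + 1)r = 4r = 1/5.
Thus r = 1/20 per minute.
Robot G alone: 20 minutes; Robot H alone: 20/3 minutes.

20/3 minutes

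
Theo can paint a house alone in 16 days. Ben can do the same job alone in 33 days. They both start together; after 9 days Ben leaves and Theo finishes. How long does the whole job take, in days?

128/11 days

In the first 9 days the combined rate is 49/528, so 147/176 of the job is done, leaving 29/176.
After Ben leaves the rate is 1/16 per day; the remaining 29/176 takes 29/11 days.
Total = 9 + 29/11 = 128/11 days.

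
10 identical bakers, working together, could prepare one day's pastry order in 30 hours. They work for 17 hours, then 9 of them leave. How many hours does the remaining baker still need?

130 hours

One baker does 1/300 of the job per hour.
After 17 hours with 10 bakers, 17/30 is done (13/30 left).
With 1 baker the rate is 1/300, so the rest takes 13/30 ÷ 1/300 = 130 hours.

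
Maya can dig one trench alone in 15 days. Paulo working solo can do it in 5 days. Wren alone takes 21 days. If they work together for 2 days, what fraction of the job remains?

13/35

Combined rate: 1/15 + 1/5 + 1/21 = (7 + 21 + 5)/105 = 33/105 = 11/35 per day.
In 2 days they complete 2·11/35 = 22/35 of the job.
So 13/35 remains.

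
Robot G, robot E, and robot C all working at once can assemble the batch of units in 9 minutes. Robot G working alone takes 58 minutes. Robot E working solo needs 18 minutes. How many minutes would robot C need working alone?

261/10 minutes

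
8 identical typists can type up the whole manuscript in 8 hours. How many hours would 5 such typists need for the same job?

64/5 hours

Total work is 8·8 = 64 typist-hours.
With 5 typists: 64/5 hours.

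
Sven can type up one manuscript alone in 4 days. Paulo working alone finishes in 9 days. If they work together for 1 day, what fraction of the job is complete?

Combined rate: 1/4 + 1/9 = (9 + 4)/36 = 13/36 per day.
In 1 day they complete 1·13/36 = 13/36 of the job.

13/36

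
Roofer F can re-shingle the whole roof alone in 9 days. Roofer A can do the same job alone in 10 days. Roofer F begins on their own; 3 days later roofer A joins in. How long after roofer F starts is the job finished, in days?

117/19 days

In the first 3 days roofer F alone does 3/9 = 1/3 of the job, leaving 2/3.
Once everyone is working, combined rate: 1/9 + 1/10 = (10 + 9)/90 = 19/90 per day.
Remaining 2/3 at 19/90 per day takes 60/19 days.
Total from the start = 3 + 60/19 = 117/19 days.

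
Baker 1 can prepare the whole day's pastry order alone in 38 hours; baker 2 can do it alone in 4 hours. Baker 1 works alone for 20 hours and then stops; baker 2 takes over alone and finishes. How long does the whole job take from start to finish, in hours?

In 20 hours baker 1 does 20/38 = 10/19 of the job, leaving 9/19.
Baker 2 works at 1/4 per hour, so finishing takes 9/19 ÷ 1/4 = 36/19 hours.
Total time = 20 + 36/19 = 416/19 hours.

416/19 hours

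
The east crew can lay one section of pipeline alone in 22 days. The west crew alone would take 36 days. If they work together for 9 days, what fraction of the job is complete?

Combined rate: 1/22 + 1/36 = (18 + 11)/396 = 29/396 per day.
In 9 days they complete 9·29/396 = 29/44 of the job.

29/44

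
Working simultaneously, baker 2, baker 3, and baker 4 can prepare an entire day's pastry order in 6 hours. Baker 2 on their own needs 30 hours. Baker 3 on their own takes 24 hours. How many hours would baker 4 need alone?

120/11 hours

Combined rate is 1/6 per hour.
Known contribution: 1/30 + 1/24 = (4 + 5)/120 = 9/120 = 3/40 per hour.
So baker 4's rate is 1/6 − 3/40 = 11/120, meaning 120/11 hours alone.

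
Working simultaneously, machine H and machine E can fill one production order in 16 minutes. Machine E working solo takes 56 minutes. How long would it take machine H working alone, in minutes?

112/5 minutes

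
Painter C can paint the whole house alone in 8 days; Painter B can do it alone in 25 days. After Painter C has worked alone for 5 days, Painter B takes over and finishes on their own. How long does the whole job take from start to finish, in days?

115/8 days

In 5 days Painter C does 5/8 of the job, leaving 3/8.
Painter B works at 1/25 per day, so finishing takes 3/8 ÷ 1/25 = 75/8 days.
Total time = 5 + 75/8 = 115/8 days.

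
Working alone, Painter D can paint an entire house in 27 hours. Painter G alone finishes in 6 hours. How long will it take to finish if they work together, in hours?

54/11 hours

With two workers the combined time is the product over the sum: 27·6/(27+6) = 162/33 = 54/11 hours.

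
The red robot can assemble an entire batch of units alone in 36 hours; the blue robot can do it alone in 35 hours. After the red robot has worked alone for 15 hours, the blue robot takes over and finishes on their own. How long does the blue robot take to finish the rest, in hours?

245/12 hours

In 15 hours the red robot does 15/36 = 5/12 of the job, leaving 7/12.
The blue robot works at 1/35 per hour, so finishing takes 7/12 ÷ 1/35 = 245/12 hours.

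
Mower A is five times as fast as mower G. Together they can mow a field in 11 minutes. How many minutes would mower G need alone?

66 minutes

Let mower G's rate be r; then mower A's rate is 5r, so together (5 + 1)r = 6r = 1/11.
Thus r = 1/66 per minute.
Mower G alone: 66 minutes; mower A alone: 66/5 minutes.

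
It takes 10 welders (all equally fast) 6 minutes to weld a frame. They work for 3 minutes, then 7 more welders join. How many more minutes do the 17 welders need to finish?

30/17 minutes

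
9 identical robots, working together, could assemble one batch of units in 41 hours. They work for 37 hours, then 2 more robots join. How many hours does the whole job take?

443/11 hours

One robot does 1/369 of the job per hour.
After 37 hours with 9 robots, 37/41 is done (4/41 left).
With 11 robots the rate is 11/369, so the rest takes 4/41 ÷ 11/369 = 36/11 hours.
Total = 37 + 36/11 = 443/11 hours.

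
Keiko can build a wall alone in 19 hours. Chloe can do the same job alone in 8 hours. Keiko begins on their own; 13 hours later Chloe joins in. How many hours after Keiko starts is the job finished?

133/9 hours

In the first 13 hours Keiko alone does 13/19 of the job, leaving 6/19.
Once everyone is working, combined rate: 1/19 + 1/8 = (8 + 19)/152 = 27/152 per hour.
Remaining 6/19 at 27/152 per hour takes 16/9 hours.
Total from the start = 13 + 16/9 = 133/9 hours.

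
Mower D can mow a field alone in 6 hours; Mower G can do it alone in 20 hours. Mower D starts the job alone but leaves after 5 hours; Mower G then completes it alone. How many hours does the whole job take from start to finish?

In 5 hours Mower D does 5/6 of the job, leaving 1/6.
Mower G works at 1/20 per hour, so finishing takes 1/6 ÷ 1/20 = 10/3 hours.
Total time = 5 + 10/3 = 25/3 hours.

25/3 hours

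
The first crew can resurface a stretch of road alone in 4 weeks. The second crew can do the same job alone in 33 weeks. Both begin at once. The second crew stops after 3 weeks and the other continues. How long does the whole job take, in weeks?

In the first 3 weeks the combined rate is 37/132, so 37/44 of the job is done, leaving 7/44.
After the second crew leaves the rate is 1/4 per week; the remaining 7/44 takes 7/11 weeks.
Total = 3 + 7/11 = 40/11 weeks.

40/11 weeks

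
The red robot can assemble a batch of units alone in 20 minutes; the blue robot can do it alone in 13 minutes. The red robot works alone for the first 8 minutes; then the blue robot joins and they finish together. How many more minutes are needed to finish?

52/11 minutes

In 8 minutes the red robot does 8/20 = 2/5 of the job, leaving 3/5.
The red robot and the blue robot together work at 33/260 per minute, so finishing takes 3/5 ÷ 33/260 = 52/11 minutes.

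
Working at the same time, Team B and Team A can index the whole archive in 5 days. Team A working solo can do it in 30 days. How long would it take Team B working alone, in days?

Combined rate is 1/5 per day.
Known contribution: 1/30 per day.
So Team B's rate is 1/5 − 1/30 = 1/6, meaning 6 days alone.

6 days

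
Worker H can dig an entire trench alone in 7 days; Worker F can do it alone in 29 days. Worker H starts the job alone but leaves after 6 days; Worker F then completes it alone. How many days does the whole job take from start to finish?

In 6 days Worker H does 6/7 of the job, leaving 1/7.
Worker F works at 1/29 per day, so finishing takes 1/7 ÷ 1/29 = 29/7 days.
Total time = 6 + 29/7 = 71/7 days.

71/7 days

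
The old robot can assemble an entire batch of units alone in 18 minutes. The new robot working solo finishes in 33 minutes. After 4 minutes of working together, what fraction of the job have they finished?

34/99

Combined rate: 1/18 + 1/33 = (11 + 6)/198 = 17/198 per minute.
In 4 minutes they complete 4·17/198 = 34/99 of the job.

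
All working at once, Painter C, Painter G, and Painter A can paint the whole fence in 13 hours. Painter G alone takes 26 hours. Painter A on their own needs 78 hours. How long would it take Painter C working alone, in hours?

Combined rate is 1/13 per hour.
Known contribution: 1/26 + 1/78 = (3 + 1)/78 = 4/78 = 2/39 per hour.
So Painter C's rate is 1/13 − 2/39 = 1/39, meaning 39 hours alone.

39 hours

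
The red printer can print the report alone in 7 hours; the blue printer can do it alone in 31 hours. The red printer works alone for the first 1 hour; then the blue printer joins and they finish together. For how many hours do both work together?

93/19 hours

In 1 hour the red printer does 1/7 of the job, leaving 6/7.
The red printer and the blue printer together work at 38/217 per hour, so finishing takes 6/7 ÷ 38/217 = 93/19 hours.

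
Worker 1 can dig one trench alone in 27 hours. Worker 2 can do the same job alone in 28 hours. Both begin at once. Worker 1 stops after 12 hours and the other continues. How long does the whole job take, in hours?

In the first 12 hours the combined rate is 55/756, so 55/63 of the job is done, leaving 8/63.
After Worker 1 leaves the rate is 1/28 per hour; the remaining 8/63 takes 32/9 hours.
Total = 12 + 32/9 = 140/9 hours.

140/9 hours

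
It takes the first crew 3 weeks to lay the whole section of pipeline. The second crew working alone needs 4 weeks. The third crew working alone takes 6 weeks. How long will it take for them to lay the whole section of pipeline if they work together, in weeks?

Combined rate: 1/3 + 1/4 + 1/6 = (4 + 3 + 2)/12 = 9/12 = 3/4 per week.
Time = 1 ÷ (3/4) = 4/3 weeks.

4/3 weeks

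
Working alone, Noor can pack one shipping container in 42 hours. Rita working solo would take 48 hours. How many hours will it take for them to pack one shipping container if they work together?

112/5 hours

With two workers the combined time is the product over the sum: 42·48/(42+48) = 2016/90 = 112/5 hours.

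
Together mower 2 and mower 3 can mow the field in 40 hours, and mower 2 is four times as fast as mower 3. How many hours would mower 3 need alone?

200 hours

Let mower 3's rate be r; then mower 2's rate is 4r, so together (4 + 1)r = 5r = 1/40.
Thus r = 1/200 per hour.
Mower 3 alone: 200 hours; mower 2 alone: 50 hours.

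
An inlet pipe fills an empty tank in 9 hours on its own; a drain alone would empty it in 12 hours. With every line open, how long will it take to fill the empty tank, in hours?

36 hours

Net rate = 1/9 − 1/12 = (4 − 3)/36 = 1/36 per hour.
Filling time = 1 ÷ (1/36) = 36 hours.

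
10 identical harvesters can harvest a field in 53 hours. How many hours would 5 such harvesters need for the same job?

Total work is 10·53 = 530 harvester-hours.
With 5 harvesters: 530/5 = 106 hours.

106 hours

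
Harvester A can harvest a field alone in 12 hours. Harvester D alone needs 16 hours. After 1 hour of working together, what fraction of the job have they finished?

Combined rate: 1/12 + 1/16 = (4 + 3)/48 = 7/48 per hour.
In 1 hour they complete 1·7/48 = 7/48 of the job.

7/48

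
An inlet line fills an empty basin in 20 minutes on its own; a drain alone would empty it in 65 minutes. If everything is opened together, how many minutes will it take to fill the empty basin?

260/9 minutes

Net rate = 1/20 − 1/65 = (13 − 4)/260 = 9/260 per minute.
Filling time = 1 ÷ (9/260) = 260/9 minutes.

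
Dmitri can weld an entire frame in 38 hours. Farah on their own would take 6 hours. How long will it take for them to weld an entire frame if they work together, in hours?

57/11 hours

Combined rate: 1/38 + 1/6 = (3 + 19)/114 = 22/114 = 11/57 per hour.
Time = 1 ÷ (11/57) = 57/11 hours.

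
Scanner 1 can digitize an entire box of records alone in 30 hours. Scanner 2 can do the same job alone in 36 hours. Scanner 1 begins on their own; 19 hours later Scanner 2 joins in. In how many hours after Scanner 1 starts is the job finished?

25 hours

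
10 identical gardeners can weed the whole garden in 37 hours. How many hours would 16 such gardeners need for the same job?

Total work is 10·37 = 370 gardener-hours.
With 16 gardeners: 370/16 = 185/8 hours.

185/8 hours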